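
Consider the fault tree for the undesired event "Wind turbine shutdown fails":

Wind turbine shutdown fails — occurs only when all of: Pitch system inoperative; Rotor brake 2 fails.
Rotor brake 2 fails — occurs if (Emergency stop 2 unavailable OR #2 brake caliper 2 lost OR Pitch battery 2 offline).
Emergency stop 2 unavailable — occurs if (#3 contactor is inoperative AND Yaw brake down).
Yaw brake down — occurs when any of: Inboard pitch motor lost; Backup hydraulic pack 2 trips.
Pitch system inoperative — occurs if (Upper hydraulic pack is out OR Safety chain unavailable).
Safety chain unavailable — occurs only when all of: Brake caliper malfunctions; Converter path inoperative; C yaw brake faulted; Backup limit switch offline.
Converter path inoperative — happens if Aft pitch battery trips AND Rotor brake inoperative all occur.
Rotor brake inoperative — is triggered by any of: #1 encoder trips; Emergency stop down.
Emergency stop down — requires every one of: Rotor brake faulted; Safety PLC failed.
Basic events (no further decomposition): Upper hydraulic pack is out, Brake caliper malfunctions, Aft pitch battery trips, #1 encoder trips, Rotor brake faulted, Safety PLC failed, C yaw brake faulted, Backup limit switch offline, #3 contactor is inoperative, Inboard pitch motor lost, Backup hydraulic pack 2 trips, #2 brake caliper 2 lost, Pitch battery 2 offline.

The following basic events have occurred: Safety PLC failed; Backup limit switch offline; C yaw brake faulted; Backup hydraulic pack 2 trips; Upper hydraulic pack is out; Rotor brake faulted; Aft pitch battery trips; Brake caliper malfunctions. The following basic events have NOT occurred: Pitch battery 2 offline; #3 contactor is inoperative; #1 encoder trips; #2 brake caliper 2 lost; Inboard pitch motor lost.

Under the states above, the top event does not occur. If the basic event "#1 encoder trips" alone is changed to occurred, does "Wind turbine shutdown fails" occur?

Counterfactual: set "#1 encoder trips" to occurred.
Emergency stop down [AND]: Rotor brake faulted=occurs, Safety PLC failed=occurs → all inputs occur → occurs.
Rotor brake inoperative [OR]: #1 encoder trips=occurs, Emergency stop down=occurs → at least one input occurs → occurs.
Converter path inoperative [AND]: Aft pitch battery trips=occurs, Rotor brake inoperative=occurs → all inputs occur → occurs.
Safety chain unavailable [AND]: Brake caliper malfunctions=occurs, Converter path inoperative=occurs, C yaw brake faulted=occurs, Backup limit switch offline=occurs → all inputs occur → occurs.
Pitch system inoperative [OR]: Upper hydraulic pack is out=occurs, Safety chain unavailable=occurs → at least one input occurs → occurs.
Yaw brake down [OR]: Inboard pitch motor lost=not, Backup hydraulic pack 2 trips=occurs → at least one input occurs → occurs.
Emergency stop 2 unavailable [AND]: #3 contactor is inoperative=not, Yaw brake down=occurs → not all inputs occur → does not occur.
Rotor brake 2 fails [OR]: Emergency stop 2 unavailable=not, #2 brake caliper 2 lost=not, Pitch battery 2 offline=not → no input occurs → does not occur.
Wind turbine shutdown fails [AND]: Pitch system inoperative=occurs, Rotor brake 2 fails=not → not all inputs occur → does not occur.

No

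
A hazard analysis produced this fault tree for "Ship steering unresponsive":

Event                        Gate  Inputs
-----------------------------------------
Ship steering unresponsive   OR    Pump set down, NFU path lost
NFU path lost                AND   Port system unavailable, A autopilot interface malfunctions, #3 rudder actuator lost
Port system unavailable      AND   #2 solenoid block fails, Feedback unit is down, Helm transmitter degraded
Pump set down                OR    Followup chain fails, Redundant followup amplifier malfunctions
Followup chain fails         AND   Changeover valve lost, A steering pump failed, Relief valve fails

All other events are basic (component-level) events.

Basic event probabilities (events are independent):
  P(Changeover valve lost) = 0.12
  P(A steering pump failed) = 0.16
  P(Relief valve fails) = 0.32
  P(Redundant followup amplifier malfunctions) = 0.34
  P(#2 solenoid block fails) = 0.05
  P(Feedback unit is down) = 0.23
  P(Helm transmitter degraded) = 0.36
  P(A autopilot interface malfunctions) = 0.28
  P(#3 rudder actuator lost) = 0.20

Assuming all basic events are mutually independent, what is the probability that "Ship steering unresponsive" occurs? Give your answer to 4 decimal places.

0.3442

P(Followup chain fails) [AND] = 0.12 × 0.16 × 0.32 = 0.006144
P(Pump set down) [OR] = 1 − (1−0.006144) × (1−0.34) = 0.344055
P(Port system unavailable) [AND] = 0.05 × 0.23 × 0.36 = 0.004140
P(NFU path lost) [AND] = 0.004140 × 0.28 × 0.20 = 0.000232
P(Ship steering unresponsive) [OR] = 1 − (1−0.344055) × (1−0.000232) = 0.344207
Rounded to 4 decimal places: P(Ship steering unresponsive) ≈ 0.3442.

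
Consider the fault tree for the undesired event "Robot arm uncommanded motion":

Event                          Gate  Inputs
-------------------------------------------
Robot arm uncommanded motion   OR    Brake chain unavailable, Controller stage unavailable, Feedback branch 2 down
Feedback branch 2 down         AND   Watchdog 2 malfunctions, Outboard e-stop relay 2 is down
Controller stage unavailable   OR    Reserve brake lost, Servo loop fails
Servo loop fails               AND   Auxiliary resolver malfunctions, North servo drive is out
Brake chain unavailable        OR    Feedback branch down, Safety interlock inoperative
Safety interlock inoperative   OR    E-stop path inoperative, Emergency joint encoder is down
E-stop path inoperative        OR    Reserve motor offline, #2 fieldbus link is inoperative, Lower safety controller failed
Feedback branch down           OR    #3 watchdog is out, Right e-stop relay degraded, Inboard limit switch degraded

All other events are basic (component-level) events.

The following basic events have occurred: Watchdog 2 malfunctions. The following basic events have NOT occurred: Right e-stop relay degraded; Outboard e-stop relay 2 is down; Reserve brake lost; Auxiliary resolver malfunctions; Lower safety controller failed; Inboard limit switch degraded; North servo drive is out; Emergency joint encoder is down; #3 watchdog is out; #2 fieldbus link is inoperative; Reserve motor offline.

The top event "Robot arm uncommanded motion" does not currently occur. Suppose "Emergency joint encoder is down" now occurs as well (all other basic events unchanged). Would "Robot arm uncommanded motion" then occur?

Yes

Counterfactual: set "Emergency joint encoder is down" to occurred.
Feedback branch down [OR]: #3 watchdog is out=not, Right e-stop relay degraded=not, Inboard limit switch degraded=not → no input occurs → does not occur.
E-stop path inoperative [OR]: Reserve motor offline=not, #2 fieldbus link is inoperative=not, Lower safety controller failed=not → no input occurs → does not occur.
Safety interlock inoperative [OR]: E-stop path inoperative=not, Emergency joint encoder is down=occurs → at least one input occurs → occurs.
Brake chain unavailable [OR]: Feedback branch down=not, Safety interlock inoperative=occurs → at least one input occurs → occurs.
Servo loop fails [AND]: Auxiliary resolver malfunctions=not, North servo drive is out=not → not all inputs occur → does not occur.
Controller stage unavailable [OR]: Reserve brake lost=not, Servo loop fails=not → no input occurs → does not occur.
Feedback branch 2 down [AND]: Watchdog 2 malfunctions=occurs, Outboard e-stop relay 2 is down=not → not all inputs occur → does not occur.
Robot arm uncommanded motion [OR]: Brake chain unavailable=occurs, Controller stage unavailable=not, Feedback branch 2 down=not → at least one input occurs → occurs.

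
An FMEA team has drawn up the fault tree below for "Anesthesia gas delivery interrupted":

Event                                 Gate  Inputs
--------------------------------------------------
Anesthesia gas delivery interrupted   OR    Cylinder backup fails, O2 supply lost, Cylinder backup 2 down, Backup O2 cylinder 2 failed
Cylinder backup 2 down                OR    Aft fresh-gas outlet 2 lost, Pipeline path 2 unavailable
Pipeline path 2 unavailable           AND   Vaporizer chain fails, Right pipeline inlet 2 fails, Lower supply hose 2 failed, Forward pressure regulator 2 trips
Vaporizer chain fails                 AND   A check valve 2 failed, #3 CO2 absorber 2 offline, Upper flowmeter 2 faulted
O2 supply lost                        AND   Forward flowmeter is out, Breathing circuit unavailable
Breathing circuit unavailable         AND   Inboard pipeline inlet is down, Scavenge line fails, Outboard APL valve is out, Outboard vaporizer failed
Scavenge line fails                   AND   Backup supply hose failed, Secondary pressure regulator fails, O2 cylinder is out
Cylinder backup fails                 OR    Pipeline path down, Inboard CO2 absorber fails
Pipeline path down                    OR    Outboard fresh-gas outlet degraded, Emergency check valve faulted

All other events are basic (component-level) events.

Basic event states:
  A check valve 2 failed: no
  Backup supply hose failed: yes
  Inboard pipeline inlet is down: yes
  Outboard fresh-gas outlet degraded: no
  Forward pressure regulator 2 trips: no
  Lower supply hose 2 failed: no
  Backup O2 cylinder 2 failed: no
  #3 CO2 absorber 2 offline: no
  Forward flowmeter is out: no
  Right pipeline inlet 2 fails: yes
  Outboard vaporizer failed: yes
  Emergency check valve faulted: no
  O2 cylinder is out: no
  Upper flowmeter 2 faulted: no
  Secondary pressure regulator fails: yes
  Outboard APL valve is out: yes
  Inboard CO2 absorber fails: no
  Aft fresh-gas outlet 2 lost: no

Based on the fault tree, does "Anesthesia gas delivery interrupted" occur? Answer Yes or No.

Pipeline path down [OR]: Outboard fresh-gas outlet degraded=not, Emergency check valve faulted=not → no input occurs → does not occur.
Cylinder backup fails [OR]: Pipeline path down=not, Inboard CO2 absorber fails=not → no input occurs → does not occur.
Scavenge line fails [AND]: Backup supply hose failed=occurs, Secondary pressure regulator fails=occurs, O2 cylinder is out=not → not all inputs occur → does not occur.
Breathing circuit unavailable [AND]: Inboard pipeline inlet is down=occurs, Scavenge line fails=not, Outboard APL valve is out=occurs, Outboard vaporizer failed=occurs → not all inputs occur → does not occur.
O2 supply lost [AND]: Forward flowmeter is out=not, Breathing circuit unavailable=not → not all inputs occur → does not occur.
Vaporizer chain fails [AND]: A check valve 2 failed=not, #3 CO2 absorber 2 offline=not, Upper flowmeter 2 faulted=not → not all inputs occur → does not occur.
Pipeline path 2 unavailable [AND]: Vaporizer chain fails=not, Right pipeline inlet 2 fails=occurs, Lower supply hose 2 failed=not, Forward pressure regulator 2 trips=not → not all inputs occur → does not occur.
Cylinder backup 2 down [OR]: Aft fresh-gas outlet 2 lost=not, Pipeline path 2 unavailable=not → no input occurs → does not occur.
Anesthesia gas delivery interrupted [OR]: Cylinder backup fails=not, O2 supply lost=not, Cylinder backup 2 down=not, Backup O2 cylinder 2 failed=not → no input occurs → does not occur.

No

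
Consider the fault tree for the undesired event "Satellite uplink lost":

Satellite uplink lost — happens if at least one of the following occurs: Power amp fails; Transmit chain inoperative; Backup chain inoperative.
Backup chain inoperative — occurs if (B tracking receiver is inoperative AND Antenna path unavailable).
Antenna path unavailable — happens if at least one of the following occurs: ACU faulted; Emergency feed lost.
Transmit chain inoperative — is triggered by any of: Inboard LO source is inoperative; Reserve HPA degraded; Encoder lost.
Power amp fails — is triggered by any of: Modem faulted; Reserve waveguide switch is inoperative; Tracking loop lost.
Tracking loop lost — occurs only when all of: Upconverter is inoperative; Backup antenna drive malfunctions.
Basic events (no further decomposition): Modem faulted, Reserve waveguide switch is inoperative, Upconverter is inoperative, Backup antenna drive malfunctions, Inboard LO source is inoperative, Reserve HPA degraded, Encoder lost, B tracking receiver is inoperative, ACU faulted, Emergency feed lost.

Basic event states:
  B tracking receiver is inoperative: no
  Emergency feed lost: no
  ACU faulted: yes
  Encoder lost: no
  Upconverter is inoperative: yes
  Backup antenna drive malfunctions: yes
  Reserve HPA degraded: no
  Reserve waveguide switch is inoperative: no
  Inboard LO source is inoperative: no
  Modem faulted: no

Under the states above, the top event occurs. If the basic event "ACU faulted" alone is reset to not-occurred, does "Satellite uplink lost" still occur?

Yes

Counterfactual: set "ACU faulted" to not occurred.
Tracking loop lost [AND]: Upconverter is inoperative=occurs, Backup antenna drive malfunctions=occurs → all inputs occur → occurs.
Power amp fails [OR]: Modem faulted=not, Reserve waveguide switch is inoperative=not, Tracking loop lost=occurs → at least one input occurs → occurs.
Transmit chain inoperative [OR]: Inboard LO source is inoperative=not, Reserve HPA degraded=not, Encoder lost=not → no input occurs → does not occur.
Antenna path unavailable [OR]: ACU faulted=not, Emergency feed lost=not → no input occurs → does not occur.
Backup chain inoperative [AND]: B tracking receiver is inoperative=not, Antenna path unavailable=not → not all inputs occur → does not occur.
Satellite uplink lost [OR]: Power amp fails=occurs, Transmit chain inoperative=not, Backup chain inoperative=not → at least one input occurs → occurs.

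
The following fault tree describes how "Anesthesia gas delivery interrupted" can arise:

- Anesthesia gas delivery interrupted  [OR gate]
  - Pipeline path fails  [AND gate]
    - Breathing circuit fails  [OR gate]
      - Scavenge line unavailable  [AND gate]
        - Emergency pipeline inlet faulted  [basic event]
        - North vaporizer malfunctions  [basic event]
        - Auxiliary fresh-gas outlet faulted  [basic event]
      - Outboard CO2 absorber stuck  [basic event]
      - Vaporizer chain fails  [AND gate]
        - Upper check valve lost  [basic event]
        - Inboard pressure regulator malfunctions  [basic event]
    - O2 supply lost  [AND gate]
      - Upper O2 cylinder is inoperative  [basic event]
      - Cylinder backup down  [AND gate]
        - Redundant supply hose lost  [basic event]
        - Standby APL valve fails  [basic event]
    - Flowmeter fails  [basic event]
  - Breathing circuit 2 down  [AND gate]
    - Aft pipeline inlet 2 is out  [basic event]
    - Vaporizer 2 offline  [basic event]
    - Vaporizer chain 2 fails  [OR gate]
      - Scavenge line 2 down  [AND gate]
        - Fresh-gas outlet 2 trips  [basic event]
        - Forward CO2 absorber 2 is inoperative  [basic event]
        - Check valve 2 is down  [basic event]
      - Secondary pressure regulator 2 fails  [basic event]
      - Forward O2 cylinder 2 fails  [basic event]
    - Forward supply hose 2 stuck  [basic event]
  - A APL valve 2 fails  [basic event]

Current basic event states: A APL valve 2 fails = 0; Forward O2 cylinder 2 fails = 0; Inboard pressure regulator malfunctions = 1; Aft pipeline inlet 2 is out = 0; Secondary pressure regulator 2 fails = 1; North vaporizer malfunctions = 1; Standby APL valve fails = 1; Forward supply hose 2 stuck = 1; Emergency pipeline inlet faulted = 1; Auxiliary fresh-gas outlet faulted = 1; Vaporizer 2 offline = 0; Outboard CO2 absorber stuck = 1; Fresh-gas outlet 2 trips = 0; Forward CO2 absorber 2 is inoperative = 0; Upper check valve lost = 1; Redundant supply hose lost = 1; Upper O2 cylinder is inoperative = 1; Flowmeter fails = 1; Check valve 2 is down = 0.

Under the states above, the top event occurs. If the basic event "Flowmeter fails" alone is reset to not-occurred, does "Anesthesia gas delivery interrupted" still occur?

Counterfactual: set "Flowmeter fails" to not occurred.
Scavenge line unavailable [AND]: Emergency pipeline inlet faulted=occurs, North vaporizer malfunctions=occurs, Auxiliary fresh-gas outlet faulted=occurs → all inputs occur → occurs.
Vaporizer chain fails [AND]: Upper check valve lost=occurs, Inboard pressure regulator malfunctions=occurs → all inputs occur → occurs.
Breathing circuit fails [OR]: Scavenge line unavailable=occurs, Outboard CO2 absorber stuck=occurs, Vaporizer chain fails=occurs → at least one input occurs → occurs.
Cylinder backup down [AND]: Redundant supply hose lost=occurs, Standby APL valve fails=occurs → all inputs occur → occurs.
O2 supply lost [AND]: Upper O2 cylinder is inoperative=occurs, Cylinder backup down=occurs → all inputs occur → occurs.
Pipeline path fails [AND]: Breathing circuit fails=occurs, O2 supply lost=occurs, Flowmeter fails=not → not all inputs occur → does not occur.
Scavenge line 2 down [AND]: Fresh-gas outlet 2 trips=not, Forward CO2 absorber 2 is inoperative=not, Check valve 2 is down=not → not all inputs occur → does not occur.
Vaporizer chain 2 fails [OR]: Scavenge line 2 down=not, Secondary pressure regulator 2 fails=occurs, Forward O2 cylinder 2 fails=not → at least one input occurs → occurs.
Breathing circuit 2 down [AND]: Aft pipeline inlet 2 is out=not, Vaporizer 2 offline=not, Vaporizer chain 2 fails=occurs, Forward supply hose 2 stuck=occurs → not all inputs occur → does not occur.
Anesthesia gas delivery interrupted [OR]: Pipeline path fails=not, Breathing circuit 2 down=not, A APL valve 2 fails=not → no input occurs → does not occur.

No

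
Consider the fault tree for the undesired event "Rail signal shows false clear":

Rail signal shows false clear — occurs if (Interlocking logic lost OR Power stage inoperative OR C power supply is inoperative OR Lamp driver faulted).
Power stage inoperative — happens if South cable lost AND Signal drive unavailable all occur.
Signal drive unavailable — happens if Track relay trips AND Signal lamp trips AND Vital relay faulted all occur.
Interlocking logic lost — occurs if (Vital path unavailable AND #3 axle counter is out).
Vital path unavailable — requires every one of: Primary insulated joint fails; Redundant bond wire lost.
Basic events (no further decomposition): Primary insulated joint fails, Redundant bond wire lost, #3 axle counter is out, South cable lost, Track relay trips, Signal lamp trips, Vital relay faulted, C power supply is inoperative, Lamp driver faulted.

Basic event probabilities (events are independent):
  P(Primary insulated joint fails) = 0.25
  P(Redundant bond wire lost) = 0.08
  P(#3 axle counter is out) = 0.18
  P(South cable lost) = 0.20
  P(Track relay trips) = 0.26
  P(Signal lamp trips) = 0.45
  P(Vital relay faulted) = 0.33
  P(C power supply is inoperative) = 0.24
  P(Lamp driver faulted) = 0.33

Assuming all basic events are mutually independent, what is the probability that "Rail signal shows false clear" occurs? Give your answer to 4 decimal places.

0.4966

P(Vital path unavailable) [AND] = 0.25 × 0.08 = 0.020000
P(Interlocking logic lost) [AND] = 0.020000 × 0.18 = 0.003600
P(Signal drive unavailable) [AND] = 0.26 × 0.45 × 0.33 = 0.038610
P(Power stage inoperative) [AND] = 0.20 × 0.038610 = 0.007722
P(Rail signal shows false clear) [OR] = 1 − (1−0.003600) × (1−0.007722) × (1−0.24) × (1−0.33) = 0.496551
Rounded to 4 decimal places: P(Rail signal shows false clear) ≈ 0.4966.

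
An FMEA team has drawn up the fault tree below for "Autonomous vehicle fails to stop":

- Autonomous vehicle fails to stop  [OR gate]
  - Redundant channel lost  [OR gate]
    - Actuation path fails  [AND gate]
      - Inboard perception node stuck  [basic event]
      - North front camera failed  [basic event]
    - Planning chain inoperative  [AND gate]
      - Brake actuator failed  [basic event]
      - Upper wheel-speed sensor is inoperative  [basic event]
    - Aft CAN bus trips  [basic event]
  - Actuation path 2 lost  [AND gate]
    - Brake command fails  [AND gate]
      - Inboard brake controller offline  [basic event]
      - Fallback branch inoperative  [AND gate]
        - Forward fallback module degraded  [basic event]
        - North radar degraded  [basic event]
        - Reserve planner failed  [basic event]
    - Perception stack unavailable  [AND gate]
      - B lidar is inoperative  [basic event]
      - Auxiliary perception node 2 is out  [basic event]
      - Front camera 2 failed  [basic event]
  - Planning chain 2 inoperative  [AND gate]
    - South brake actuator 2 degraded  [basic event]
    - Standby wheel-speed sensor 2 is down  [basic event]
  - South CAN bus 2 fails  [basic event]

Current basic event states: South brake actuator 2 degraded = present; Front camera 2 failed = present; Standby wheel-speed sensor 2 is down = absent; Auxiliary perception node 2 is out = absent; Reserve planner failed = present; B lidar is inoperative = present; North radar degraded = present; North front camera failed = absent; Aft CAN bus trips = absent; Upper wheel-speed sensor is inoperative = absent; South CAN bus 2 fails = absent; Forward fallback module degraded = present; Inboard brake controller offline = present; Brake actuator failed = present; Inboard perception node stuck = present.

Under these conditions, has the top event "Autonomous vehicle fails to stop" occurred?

Actuation path fails [AND]: Inboard perception node stuck=occurs, North front camera failed=not → not all inputs occur → does not occur.
Planning chain inoperative [AND]: Brake actuator failed=occurs, Upper wheel-speed sensor is inoperative=not → not all inputs occur → does not occur.
Redundant channel lost [OR]: Actuation path fails=not, Planning chain inoperative=not, Aft CAN bus trips=not → no input occurs → does not occur.
Fallback branch inoperative [AND]: Forward fallback module degraded=occurs, North radar degraded=occurs, Reserve planner failed=occurs → all inputs occur → occurs.
Brake command fails [AND]: Inboard brake controller offline=occurs, Fallback branch inoperative=occurs → all inputs occur → occurs.
Perception stack unavailable [AND]: B lidar is inoperative=occurs, Auxiliary perception node 2 is out=not, Front camera 2 failed=occurs → not all inputs occur → does not occur.
Actuation path 2 lost [AND]: Brake command fails=occurs, Perception stack unavailable=not → not all inputs occur → does not occur.
Planning chain 2 inoperative [AND]: South brake actuator 2 degraded=occurs, Standby wheel-speed sensor 2 is down=not → not all inputs occur → does not occur.
Autonomous vehicle fails to stop [OR]: Redundant channel lost=not, Actuation path 2 lost=not, Planning chain 2 inoperative=not, South CAN bus 2 fails=not → no input occurs → does not occur.

No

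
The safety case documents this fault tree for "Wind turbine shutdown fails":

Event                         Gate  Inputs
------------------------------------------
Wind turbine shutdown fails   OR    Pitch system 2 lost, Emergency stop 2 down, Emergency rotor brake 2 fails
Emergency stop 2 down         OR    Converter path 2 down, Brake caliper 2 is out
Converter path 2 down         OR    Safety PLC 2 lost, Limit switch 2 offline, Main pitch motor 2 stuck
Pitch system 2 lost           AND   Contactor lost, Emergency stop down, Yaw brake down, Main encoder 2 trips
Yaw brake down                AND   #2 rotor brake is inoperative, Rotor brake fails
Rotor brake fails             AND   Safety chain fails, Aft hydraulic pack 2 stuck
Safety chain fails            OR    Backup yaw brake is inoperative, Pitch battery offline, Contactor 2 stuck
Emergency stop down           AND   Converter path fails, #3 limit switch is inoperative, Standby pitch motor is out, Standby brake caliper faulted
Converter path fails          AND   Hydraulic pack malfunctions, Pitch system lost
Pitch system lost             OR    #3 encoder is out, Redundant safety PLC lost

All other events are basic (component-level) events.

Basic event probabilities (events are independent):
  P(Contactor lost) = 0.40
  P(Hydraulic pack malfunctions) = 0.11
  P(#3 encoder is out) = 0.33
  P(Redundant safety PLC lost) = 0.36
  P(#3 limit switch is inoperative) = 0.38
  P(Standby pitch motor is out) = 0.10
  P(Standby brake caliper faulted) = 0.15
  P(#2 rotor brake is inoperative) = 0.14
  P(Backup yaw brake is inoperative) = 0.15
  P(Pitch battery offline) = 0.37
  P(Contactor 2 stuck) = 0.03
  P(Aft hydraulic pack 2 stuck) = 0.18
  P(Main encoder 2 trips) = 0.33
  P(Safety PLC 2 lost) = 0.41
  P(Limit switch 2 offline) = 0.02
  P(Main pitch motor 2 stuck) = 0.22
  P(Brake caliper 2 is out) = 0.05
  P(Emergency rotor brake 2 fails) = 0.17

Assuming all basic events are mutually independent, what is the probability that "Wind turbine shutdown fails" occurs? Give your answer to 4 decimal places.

0.6444

P(Pitch system lost) [OR] = 1 − (1−0.33) × (1−0.36) = 0.571200
P(Converter path fails) [AND] = 0.11 × 0.571200 = 0.062832
P(Emergency stop down) [AND] = 0.062832 × 0.38 × 0.10 × 0.15 = 0.000358
P(Safety chain fails) [OR] = 1 − (1−0.15) × (1−0.37) × (1−0.03) = 0.480565
P(Rotor brake fails) [AND] = 0.480565 × 0.18 = 0.086502
P(Yaw brake down) [AND] = 0.14 × 0.086502 = 0.012110
P(Pitch system 2 lost) [AND] = 0.40 × 0.000358 × 0.012110 × 0.33 = 0.000001
P(Converter path 2 down) [OR] = 1 − (1−0.41) × (1−0.02) × (1−0.22) = 0.549004
P(Emergency stop 2 down) [OR] = 1 − (1−0.549004) × (1−0.05) = 0.571554
P(Wind turbine shutdown fails) [OR] = 1 − (1−0.000001) × (1−0.571554) × (1−0.17) = 0.644390
Rounded to 4 decimal places: P(Wind turbine shutdown fails) ≈ 0.6444.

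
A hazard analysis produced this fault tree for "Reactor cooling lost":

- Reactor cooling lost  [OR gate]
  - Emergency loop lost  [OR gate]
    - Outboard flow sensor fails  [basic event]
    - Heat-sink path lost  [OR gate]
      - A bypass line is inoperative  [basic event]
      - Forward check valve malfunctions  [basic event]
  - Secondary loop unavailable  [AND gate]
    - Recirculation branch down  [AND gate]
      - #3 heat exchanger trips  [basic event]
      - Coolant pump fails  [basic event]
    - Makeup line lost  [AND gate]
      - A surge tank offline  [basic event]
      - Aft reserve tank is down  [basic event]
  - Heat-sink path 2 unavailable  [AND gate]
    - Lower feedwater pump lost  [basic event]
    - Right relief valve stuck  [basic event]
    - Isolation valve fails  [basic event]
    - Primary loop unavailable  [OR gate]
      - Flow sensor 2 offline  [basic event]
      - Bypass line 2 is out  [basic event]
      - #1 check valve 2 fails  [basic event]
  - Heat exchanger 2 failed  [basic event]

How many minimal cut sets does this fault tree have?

8

Heat-sink path lost [OR]: union of children's cut sets → 2 cut set(s).
Emergency loop lost [OR]: union of children's cut sets → 3 cut set(s).
Recirculation branch down [AND]: one cut set from each child combined → 1 × 1 = 1 cut set(s).
Makeup line lost [AND]: one cut set from each child combined → 1 × 1 = 1 cut set(s).
Secondary loop unavailable [AND]: one cut set from each child combined → 1 × 1 = 1 cut set(s).
Primary loop unavailable [OR]: union of children's cut sets → 3 cut set(s).
Heat-sink path 2 unavailable [AND]: one cut set from each child combined → 1 × 1 × 1 × 3 = 3 cut set(s).
Reactor cooling lost [OR]: union of children's cut sets → 8 cut set(s).
Minimal cut sets: {Outboard flow sensor fails}; {A bypass line is inoperative}; {Forward check valve malfunctions}; {#3 heat exchanger trips, A surge tank offline, Aft reserve tank is down, Coolant pump fails}; {Flow sensor 2 offline, Isolation valve fails, Lower feedwater pump lost, Right relief valve stuck}; {Bypass line 2 is out, Isolation valve fails, Lower feedwater pump lost, Right relief valve stuck}; {#1 check valve 2 fails, Isolation valve fails, Lower feedwater pump lost, Right relief valve stuck}; {Heat exchanger 2 failed}.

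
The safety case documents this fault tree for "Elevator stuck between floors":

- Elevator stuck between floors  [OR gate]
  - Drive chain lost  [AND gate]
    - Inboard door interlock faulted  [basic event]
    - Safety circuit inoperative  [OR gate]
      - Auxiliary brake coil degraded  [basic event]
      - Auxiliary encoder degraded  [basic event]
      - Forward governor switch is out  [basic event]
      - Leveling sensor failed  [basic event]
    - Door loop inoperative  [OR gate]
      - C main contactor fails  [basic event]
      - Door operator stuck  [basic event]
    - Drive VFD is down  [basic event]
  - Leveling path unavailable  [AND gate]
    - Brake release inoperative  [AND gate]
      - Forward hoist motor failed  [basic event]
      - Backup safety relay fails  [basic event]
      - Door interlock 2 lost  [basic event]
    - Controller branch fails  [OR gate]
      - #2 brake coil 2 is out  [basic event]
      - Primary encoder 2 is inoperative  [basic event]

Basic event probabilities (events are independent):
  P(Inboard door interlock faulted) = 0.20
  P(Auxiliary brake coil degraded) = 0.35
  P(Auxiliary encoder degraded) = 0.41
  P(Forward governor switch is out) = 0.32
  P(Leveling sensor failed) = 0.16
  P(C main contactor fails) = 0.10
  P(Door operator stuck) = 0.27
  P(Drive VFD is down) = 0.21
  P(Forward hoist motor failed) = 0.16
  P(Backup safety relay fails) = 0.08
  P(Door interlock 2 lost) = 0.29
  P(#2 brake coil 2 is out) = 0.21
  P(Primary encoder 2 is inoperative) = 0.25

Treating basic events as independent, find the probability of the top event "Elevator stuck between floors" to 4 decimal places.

0.0127

P(Safety circuit inoperative) [OR] = 1 − (1−0.35) × (1−0.41) × (1−0.32) × (1−0.16) = 0.780945
P(Door loop inoperative) [OR] = 1 − (1−0.10) × (1−0.27) = 0.343000
P(Drive chain lost) [AND] = 0.20 × 0.780945 × 0.343000 × 0.21 = 0.011250
P(Brake release inoperative) [AND] = 0.16 × 0.08 × 0.29 = 0.003712
P(Controller branch fails) [OR] = 1 − (1−0.21) × (1−0.25) = 0.407500
P(Leveling path unavailable) [AND] = 0.003712 × 0.407500 = 0.001513
P(Elevator stuck between floors) [OR] = 1 − (1−0.011250) × (1−0.001513) = 0.012746
Rounded to 4 decimal places: P(Elevator stuck between floors) ≈ 0.0127.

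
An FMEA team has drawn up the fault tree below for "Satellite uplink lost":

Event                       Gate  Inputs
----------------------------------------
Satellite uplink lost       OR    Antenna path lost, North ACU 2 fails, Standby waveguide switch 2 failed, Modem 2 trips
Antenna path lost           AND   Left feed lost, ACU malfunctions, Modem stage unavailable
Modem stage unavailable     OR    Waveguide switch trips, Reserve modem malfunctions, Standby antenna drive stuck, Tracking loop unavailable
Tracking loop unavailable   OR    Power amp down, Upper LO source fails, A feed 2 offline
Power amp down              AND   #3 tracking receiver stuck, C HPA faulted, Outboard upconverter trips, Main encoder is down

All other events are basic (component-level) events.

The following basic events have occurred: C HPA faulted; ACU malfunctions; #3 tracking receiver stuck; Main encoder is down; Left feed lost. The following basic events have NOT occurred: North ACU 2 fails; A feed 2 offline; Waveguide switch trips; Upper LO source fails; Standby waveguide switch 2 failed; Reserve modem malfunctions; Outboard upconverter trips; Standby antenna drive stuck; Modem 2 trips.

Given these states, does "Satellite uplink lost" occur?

No

Power amp down [AND]: #3 tracking receiver stuck=occurs, C HPA faulted=occurs, Outboard upconverter trips=not, Main encoder is down=occurs → not all inputs occur → does not occur.
Tracking loop unavailable [OR]: Power amp down=not, Upper LO source fails=not, A feed 2 offline=not → no input occurs → does not occur.
Modem stage unavailable [OR]: Waveguide switch trips=not, Reserve modem malfunctions=not, Standby antenna drive stuck=not, Tracking loop unavailable=not → no input occurs → does not occur.
Antenna path lost [AND]: Left feed lost=occurs, ACU malfunctions=occurs, Modem stage unavailable=not → not all inputs occur → does not occur.
Satellite uplink lost [OR]: Antenna path lost=not, North ACU 2 fails=not, Standby waveguide switch 2 failed=not, Modem 2 trips=not → no input occurs → does not occur.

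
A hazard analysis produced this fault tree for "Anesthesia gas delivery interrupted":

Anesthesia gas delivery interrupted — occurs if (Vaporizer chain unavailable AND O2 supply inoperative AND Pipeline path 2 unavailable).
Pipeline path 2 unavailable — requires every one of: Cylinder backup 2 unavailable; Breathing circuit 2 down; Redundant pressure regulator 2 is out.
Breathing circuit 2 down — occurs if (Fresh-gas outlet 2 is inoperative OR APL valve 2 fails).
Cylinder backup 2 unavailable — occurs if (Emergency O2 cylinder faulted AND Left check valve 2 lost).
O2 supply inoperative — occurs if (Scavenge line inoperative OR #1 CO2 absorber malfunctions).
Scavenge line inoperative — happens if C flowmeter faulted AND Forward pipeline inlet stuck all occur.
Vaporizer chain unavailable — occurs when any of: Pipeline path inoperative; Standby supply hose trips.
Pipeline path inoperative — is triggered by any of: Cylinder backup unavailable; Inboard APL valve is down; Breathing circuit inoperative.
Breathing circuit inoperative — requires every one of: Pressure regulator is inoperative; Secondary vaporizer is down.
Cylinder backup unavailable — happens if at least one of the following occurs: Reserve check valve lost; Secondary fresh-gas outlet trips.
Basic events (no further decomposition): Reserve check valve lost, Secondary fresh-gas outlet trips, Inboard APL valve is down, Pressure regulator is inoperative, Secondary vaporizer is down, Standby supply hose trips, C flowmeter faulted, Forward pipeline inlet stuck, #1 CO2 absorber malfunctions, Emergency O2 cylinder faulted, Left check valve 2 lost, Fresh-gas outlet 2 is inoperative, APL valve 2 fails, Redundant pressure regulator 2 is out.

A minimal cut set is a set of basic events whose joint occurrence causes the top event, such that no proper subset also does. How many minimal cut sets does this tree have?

Cylinder backup unavailable [OR]: union of children's cut sets → 2 cut set(s).
Breathing circuit inoperative [AND]: one cut set from each child combined → 1 × 1 = 1 cut set(s).
Pipeline path inoperative [OR]: union of children's cut sets → 4 cut set(s).
Vaporizer chain unavailable [OR]: union of children's cut sets → 5 cut set(s).
Scavenge line inoperative [AND]: one cut set from each child combined → 1 × 1 = 1 cut set(s).
O2 supply inoperative [OR]: union of children's cut sets → 2 cut set(s).
Cylinder backup 2 unavailable [AND]: one cut set from each child combined → 1 × 1 = 1 cut set(s).
Breathing circuit 2 down [OR]: union of children's cut sets → 2 cut set(s).
Pipeline path 2 unavailable [AND]: one cut set from each child combined → 1 × 2 × 1 = 2 cut set(s).
Anesthesia gas delivery interrupted [AND]: one cut set from each child combined → 5 × 2 × 2 = 20 cut set(s).

20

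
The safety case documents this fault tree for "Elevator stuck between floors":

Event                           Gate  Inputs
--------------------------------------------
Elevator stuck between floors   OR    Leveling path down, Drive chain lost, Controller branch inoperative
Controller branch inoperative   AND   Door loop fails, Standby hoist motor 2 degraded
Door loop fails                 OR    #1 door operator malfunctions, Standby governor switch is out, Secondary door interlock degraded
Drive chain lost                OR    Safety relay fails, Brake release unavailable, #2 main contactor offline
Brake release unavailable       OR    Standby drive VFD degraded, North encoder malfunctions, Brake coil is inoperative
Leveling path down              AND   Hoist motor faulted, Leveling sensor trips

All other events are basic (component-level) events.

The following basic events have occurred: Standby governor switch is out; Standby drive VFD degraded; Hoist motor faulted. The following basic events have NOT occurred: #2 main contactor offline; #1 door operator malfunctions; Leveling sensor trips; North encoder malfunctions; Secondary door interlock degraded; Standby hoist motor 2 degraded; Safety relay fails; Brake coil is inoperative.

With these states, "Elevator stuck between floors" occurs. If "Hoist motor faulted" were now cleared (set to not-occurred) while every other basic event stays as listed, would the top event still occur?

Yes

Counterfactual: set "Hoist motor faulted" to not occurred.
Leveling path down [AND]: Hoist motor faulted=not, Leveling sensor trips=not → not all inputs occur → does not occur.
Brake release unavailable [OR]: Standby drive VFD degraded=occurs, North encoder malfunctions=not, Brake coil is inoperative=not → at least one input occurs → occurs.
Drive chain lost [OR]: Safety relay fails=not, Brake release unavailable=occurs, #2 main contactor offline=not → at least one input occurs → occurs.
Door loop fails [OR]: #1 door operator malfunctions=not, Standby governor switch is out=occurs, Secondary door interlock degraded=not → at least one input occurs → occurs.
Controller branch inoperative [AND]: Door loop fails=occurs, Standby hoist motor 2 degraded=not → not all inputs occur → does not occur.
Elevator stuck between floors [OR]: Leveling path down=not, Drive chain lost=occurs, Controller branch inoperative=not → at least one input occurs → occurs.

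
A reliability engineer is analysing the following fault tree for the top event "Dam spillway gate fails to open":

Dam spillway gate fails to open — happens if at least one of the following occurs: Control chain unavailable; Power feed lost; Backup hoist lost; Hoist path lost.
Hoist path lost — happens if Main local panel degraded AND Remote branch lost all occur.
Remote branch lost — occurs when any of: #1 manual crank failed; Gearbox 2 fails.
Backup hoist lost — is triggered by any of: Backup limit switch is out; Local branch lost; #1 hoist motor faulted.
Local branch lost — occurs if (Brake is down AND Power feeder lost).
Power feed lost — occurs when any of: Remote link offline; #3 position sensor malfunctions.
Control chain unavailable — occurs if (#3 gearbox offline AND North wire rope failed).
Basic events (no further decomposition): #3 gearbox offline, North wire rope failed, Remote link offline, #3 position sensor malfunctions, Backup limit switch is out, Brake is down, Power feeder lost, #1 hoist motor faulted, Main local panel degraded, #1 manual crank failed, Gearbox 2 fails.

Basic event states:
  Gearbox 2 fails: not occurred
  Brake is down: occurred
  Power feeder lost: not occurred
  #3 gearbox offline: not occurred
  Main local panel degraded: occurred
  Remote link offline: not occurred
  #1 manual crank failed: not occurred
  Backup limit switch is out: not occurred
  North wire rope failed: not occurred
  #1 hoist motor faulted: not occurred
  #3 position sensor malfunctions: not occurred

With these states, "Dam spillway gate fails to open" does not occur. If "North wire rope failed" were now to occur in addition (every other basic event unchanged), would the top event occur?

No

Counterfactual: set "North wire rope failed" to occurred.
Control chain unavailable [AND]: #3 gearbox offline=not, North wire rope failed=occurs → not all inputs occur → does not occur.
Power feed lost [OR]: Remote link offline=not, #3 position sensor malfunctions=not → no input occurs → does not occur.
Local branch lost [AND]: Brake is down=occurs, Power feeder lost=not → not all inputs occur → does not occur.
Backup hoist lost [OR]: Backup limit switch is out=not, Local branch lost=not, #1 hoist motor faulted=not → no input occurs → does not occur.
Remote branch lost [OR]: #1 manual crank failed=not, Gearbox 2 fails=not → no input occurs → does not occur.
Hoist path lost [AND]: Main local panel degraded=occurs, Remote branch lost=not → not all inputs occur → does not occur.
Dam spillway gate fails to open [OR]: Control chain unavailable=not, Power feed lost=not, Backup hoist lost=not, Hoist path lost=not → no input occurs → does not occur.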